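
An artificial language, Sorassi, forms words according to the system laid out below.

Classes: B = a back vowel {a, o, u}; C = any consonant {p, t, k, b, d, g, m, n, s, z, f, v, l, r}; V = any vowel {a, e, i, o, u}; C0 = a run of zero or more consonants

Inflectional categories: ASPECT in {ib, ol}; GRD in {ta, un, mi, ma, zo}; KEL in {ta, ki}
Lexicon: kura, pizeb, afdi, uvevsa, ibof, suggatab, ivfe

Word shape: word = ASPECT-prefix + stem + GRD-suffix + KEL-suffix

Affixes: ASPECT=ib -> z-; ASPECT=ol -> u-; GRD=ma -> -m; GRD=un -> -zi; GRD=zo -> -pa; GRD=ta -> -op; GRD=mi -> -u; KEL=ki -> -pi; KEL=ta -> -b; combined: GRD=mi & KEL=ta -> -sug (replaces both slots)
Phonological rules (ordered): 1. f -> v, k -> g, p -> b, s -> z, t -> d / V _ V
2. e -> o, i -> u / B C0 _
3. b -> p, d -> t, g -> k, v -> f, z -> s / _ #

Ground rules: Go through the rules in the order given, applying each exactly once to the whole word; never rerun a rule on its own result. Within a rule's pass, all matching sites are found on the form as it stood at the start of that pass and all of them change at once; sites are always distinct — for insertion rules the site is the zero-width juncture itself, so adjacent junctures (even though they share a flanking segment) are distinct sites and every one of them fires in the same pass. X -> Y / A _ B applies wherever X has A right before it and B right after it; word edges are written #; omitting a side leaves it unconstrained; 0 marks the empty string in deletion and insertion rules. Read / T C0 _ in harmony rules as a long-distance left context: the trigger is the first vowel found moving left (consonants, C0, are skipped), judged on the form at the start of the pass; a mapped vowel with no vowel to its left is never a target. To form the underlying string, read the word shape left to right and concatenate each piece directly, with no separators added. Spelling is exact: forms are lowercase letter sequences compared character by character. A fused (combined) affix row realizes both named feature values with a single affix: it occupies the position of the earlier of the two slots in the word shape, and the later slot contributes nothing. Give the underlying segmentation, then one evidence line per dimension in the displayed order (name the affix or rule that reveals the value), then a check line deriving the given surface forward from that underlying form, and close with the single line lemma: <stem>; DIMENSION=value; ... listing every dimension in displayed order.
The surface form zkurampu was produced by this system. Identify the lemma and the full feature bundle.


underlying: z-kura-m-pi
ASPECT=ib - signalled by the affix z-
GRD=ma - signalled by the affix -m
KEL=ki - signalled by the affix -pi
check: zkurampi -> zkurampi -> zkurampu -> zkurampu
lemma: kura; ASPECT=ib; GRD=ma; KEL=ki


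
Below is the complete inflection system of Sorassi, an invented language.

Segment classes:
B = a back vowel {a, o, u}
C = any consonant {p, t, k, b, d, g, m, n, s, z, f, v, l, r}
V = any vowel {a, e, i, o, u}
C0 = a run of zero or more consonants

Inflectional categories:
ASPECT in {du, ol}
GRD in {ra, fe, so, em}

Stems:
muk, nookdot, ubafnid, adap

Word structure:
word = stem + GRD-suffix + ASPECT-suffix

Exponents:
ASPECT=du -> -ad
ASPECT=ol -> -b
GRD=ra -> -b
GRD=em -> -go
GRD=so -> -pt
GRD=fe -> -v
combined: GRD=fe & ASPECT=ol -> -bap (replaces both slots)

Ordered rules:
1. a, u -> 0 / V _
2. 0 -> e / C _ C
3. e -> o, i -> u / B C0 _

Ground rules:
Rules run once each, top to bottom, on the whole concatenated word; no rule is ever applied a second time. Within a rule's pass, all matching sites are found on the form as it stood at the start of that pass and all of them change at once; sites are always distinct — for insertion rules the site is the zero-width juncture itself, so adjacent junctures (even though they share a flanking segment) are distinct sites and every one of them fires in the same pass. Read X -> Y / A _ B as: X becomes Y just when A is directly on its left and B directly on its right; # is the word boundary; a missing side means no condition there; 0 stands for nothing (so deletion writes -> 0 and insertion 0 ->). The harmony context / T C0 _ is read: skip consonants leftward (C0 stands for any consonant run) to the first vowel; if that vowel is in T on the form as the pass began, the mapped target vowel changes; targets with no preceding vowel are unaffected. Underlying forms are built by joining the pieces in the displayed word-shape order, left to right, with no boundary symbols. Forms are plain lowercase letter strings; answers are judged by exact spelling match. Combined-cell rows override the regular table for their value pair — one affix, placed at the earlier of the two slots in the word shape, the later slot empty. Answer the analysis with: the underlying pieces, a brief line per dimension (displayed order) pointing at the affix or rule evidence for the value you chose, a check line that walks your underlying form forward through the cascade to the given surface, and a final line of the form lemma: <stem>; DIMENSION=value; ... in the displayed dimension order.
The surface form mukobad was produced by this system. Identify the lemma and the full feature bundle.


underlying: muk-b-ad
ASPECT=du - signalled by the affix -ad
GRD=ra - signalled by the affix -b
check: mukbad -> mukbad -> mukebad -> mukobad
lemma: muk; ASPECT=du; GRD=ra


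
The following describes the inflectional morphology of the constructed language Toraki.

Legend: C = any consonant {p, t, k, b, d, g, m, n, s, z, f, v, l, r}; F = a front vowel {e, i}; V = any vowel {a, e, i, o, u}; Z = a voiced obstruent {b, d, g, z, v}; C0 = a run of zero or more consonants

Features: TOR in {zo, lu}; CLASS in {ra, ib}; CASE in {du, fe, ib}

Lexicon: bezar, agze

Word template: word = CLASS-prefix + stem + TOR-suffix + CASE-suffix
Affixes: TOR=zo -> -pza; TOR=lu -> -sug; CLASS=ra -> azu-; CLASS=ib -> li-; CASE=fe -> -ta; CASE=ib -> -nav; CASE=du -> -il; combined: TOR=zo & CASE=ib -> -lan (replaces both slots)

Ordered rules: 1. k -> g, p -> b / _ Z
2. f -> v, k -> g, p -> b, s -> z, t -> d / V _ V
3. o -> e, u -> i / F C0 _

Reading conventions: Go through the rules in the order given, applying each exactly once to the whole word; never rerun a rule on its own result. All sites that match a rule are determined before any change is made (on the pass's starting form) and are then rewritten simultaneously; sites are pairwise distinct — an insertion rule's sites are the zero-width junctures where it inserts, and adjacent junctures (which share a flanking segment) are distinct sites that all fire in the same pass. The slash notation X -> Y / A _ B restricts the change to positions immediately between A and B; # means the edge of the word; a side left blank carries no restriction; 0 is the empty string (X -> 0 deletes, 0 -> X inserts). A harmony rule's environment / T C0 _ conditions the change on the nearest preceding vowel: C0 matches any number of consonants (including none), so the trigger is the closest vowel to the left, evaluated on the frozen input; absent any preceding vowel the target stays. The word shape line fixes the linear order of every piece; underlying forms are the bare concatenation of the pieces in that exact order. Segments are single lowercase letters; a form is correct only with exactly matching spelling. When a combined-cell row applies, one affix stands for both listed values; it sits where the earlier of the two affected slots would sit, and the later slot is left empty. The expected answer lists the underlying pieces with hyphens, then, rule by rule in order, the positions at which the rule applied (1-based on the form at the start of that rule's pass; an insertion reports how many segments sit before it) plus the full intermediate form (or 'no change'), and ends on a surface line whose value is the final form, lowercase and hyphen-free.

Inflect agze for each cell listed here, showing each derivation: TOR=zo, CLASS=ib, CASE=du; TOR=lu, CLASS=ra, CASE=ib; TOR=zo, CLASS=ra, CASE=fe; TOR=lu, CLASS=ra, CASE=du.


cell TOR=zo, CLASS=ib, CASE=du:
underlying: li-agze-pza-il
1. k -> g, p -> b / _ Z: fires at position(s) 7: liagzebzail
2. f -> v, k -> g, p -> b, s -> z, t -> d / V _ V: no change
3. o -> e, u -> i / F C0 _: no change
surface: liagzebzail

cell TOR=lu, CLASS=ra, CASE=ib:
underlying: azu-agze-sug-nav
1. k -> g, p -> b / _ Z: no change
2. f -> v, k -> g, p -> b, s -> z, t -> d / V _ V: fires at position(s) 8: azuagzezugnav
3. o -> e, u -> i / F C0 _: fires at position(s) 9: azuagzezignav
surface: azuagzezignav

cell TOR=zo, CLASS=ra, CASE=fe:
underlying: azu-agze-pza-ta
1. k -> g, p -> b / _ Z: fires at position(s) 8: azuagzebzata
2. f -> v, k -> g, p -> b, s -> z, t -> d / V _ V: fires at position(s) 11: azuagzebzada
3. o -> e, u -> i / F C0 _: no change
surface: azuagzebzada

cell TOR=lu, CLASS=ra, CASE=du:
underlying: azu-agze-sug-il
1. k -> g, p -> b / _ Z: no change
2. f -> v, k -> g, p -> b, s -> z, t -> d / V _ V: fires at position(s) 8: azuagzezugil
3. o -> e, u -> i / F C0 _: fires at position(s) 9: azuagzezigil
surface: azuagzezigil


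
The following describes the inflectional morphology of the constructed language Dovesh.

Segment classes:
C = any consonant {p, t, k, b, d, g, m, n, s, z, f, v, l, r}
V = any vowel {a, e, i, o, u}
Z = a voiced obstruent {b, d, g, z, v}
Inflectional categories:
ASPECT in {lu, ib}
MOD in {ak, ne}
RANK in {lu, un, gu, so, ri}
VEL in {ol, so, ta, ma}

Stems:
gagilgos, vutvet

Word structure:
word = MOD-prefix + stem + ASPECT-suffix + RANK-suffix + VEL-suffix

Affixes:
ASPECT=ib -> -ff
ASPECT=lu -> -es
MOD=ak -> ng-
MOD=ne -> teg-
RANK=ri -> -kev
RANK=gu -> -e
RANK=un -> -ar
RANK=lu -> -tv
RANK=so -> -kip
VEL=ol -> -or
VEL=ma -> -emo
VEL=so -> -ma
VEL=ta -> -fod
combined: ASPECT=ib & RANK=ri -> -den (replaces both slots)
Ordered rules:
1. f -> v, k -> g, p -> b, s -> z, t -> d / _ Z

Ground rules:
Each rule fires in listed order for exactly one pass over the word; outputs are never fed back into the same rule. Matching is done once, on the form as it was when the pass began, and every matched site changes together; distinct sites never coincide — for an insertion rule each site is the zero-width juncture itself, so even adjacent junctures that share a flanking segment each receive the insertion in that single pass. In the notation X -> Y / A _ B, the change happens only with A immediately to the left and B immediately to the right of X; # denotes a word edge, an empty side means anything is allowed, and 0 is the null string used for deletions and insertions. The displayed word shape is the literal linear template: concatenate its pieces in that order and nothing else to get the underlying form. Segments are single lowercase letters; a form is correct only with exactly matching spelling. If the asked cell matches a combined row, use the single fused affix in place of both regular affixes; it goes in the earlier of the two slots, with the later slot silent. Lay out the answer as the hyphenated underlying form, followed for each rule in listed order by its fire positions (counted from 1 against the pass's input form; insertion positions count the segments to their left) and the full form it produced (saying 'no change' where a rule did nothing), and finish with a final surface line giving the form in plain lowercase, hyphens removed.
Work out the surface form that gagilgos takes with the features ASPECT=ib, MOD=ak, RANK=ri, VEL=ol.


underlying: ng-gagilgos-den-or
1. f -> v, k -> g, p -> b, s -> z, t -> d / _ Z: fires at position(s) 10: nggagilgozdenor
surface: nggagilgozdenor


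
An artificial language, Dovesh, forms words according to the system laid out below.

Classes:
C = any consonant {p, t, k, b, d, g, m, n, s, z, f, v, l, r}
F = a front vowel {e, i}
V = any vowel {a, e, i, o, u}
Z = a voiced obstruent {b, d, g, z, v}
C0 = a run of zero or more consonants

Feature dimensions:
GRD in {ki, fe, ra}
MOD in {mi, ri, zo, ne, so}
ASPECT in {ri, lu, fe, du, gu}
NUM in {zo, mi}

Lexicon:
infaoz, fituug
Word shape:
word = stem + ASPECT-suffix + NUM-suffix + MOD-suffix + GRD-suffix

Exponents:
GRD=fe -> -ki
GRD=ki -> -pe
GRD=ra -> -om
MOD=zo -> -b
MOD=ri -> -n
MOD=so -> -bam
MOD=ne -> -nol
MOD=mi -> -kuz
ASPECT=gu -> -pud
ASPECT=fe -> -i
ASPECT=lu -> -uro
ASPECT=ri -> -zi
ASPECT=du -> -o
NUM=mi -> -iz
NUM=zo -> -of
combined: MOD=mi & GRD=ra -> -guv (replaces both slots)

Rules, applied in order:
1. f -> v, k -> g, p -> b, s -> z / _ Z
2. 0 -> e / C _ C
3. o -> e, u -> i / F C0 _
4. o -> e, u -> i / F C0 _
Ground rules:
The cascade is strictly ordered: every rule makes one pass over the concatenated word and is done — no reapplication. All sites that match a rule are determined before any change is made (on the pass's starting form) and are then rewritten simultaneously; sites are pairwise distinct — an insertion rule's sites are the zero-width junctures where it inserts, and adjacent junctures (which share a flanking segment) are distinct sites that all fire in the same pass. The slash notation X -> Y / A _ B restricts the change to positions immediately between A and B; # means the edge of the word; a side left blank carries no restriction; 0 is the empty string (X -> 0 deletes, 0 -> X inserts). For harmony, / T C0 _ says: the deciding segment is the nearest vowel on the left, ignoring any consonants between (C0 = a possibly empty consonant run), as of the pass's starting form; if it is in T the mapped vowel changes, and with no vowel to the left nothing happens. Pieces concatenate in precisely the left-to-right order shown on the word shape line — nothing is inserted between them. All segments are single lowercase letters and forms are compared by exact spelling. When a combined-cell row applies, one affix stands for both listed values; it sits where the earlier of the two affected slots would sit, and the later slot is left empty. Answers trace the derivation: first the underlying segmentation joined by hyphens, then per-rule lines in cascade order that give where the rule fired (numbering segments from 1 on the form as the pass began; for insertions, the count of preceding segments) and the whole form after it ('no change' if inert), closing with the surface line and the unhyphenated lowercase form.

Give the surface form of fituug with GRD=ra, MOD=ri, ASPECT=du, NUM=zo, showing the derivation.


underlying: fituug-o-of-n-om
1. f -> v, k -> g, p -> b, s -> z / _ Z: no change
2. 0 -> e / C _ C: inserts after position(s) 9: fituugoofenom
3. o -> e, u -> i / F C0 _: fires at position(s) 4, 12: fitiugoofenem
4. o -> e, u -> i / F C0 _: fires at position(s) 5: fitiigoofenem
surface: fitiigoofenem


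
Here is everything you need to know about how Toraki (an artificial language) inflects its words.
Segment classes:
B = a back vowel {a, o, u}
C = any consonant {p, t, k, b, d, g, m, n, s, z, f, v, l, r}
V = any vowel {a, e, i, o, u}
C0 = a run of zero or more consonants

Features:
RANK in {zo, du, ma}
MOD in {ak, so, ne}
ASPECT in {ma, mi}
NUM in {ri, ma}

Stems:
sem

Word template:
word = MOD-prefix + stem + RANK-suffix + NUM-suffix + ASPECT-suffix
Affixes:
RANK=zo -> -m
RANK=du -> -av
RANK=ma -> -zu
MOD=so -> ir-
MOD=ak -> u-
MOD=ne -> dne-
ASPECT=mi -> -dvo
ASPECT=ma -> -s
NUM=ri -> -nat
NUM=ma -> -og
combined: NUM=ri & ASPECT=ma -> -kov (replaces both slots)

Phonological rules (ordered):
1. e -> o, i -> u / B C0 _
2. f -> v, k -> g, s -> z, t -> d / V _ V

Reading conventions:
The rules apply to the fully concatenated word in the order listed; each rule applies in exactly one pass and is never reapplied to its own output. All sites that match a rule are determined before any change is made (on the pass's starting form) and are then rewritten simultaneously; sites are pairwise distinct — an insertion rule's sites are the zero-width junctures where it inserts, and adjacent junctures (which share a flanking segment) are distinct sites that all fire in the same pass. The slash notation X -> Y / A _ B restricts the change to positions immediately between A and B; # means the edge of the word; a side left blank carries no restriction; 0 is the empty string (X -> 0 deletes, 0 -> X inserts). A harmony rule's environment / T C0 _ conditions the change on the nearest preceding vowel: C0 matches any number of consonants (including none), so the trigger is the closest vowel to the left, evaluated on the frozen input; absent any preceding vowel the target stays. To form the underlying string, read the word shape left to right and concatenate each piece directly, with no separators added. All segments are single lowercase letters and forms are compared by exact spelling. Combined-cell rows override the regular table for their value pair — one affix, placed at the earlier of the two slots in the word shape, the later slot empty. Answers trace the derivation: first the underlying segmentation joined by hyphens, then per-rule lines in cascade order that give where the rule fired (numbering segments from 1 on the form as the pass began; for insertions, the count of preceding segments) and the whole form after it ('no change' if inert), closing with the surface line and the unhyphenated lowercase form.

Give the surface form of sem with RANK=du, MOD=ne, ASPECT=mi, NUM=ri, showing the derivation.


underlying: dne-sem-av-nat-dvo
1. e -> o, i -> u / B C0 _: no change
2. f -> v, k -> g, s -> z, t -> d / V _ V: fires at position(s) 4: dnezemavnatdvo
surface: dnezemavnatdvo


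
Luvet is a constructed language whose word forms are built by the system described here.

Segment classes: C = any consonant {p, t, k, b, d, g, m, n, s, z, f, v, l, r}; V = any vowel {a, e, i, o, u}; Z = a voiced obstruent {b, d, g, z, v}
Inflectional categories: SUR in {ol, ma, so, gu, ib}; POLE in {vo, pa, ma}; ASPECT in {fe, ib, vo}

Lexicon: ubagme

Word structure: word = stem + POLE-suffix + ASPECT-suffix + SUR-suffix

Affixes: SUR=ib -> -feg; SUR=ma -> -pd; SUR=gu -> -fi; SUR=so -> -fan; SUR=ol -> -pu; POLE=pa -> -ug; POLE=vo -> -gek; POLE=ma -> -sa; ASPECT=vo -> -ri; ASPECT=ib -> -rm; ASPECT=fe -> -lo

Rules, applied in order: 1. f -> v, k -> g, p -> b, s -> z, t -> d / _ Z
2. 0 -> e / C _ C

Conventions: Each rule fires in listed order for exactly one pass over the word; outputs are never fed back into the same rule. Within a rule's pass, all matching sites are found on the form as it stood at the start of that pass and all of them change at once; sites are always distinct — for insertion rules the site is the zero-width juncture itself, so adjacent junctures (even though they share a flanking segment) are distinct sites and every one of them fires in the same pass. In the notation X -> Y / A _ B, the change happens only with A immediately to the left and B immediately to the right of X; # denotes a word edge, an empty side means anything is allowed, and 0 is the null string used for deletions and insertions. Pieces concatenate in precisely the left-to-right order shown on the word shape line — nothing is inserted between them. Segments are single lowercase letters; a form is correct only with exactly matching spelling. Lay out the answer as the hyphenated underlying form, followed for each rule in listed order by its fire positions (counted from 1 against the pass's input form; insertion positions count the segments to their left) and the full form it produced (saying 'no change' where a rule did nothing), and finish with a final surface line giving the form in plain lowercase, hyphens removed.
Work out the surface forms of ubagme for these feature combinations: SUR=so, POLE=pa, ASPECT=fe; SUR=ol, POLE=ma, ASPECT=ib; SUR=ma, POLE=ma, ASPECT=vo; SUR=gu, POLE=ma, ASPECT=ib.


cell SUR=so, POLE=pa, ASPECT=fe:
underlying: ubagme-ug-lo-fan
1. f -> v, k -> g, p -> b, s -> z, t -> d / _ Z: no change
2. 0 -> e / C _ C: inserts after position(s) 4, 8: ubagemeugelofan
surface: ubagemeugelofan

cell SUR=ol, POLE=ma, ASPECT=ib:
underlying: ubagme-sa-rm-pu
1. f -> v, k -> g, p -> b, s -> z, t -> d / _ Z: no change
2. 0 -> e / C _ C: inserts after position(s) 4, 9, 10: ubagemesaremepu
surface: ubagemesaremepu

cell SUR=ma, POLE=ma, ASPECT=vo:
underlying: ubagme-sa-ri-pd
1. f -> v, k -> g, p -> b, s -> z, t -> d / _ Z: fires at position(s) 11: ubagmesaribd
2. 0 -> e / C _ C: inserts after position(s) 4, 11: ubagemesaribed
surface: ubagemesaribed

cell SUR=gu, POLE=ma, ASPECT=ib:
underlying: ubagme-sa-rm-fi
1. f -> v, k -> g, p -> b, s -> z, t -> d / _ Z: no change
2. 0 -> e / C _ C: inserts after position(s) 4, 9, 10: ubagemesaremefi
surface: ubagemesaremefi


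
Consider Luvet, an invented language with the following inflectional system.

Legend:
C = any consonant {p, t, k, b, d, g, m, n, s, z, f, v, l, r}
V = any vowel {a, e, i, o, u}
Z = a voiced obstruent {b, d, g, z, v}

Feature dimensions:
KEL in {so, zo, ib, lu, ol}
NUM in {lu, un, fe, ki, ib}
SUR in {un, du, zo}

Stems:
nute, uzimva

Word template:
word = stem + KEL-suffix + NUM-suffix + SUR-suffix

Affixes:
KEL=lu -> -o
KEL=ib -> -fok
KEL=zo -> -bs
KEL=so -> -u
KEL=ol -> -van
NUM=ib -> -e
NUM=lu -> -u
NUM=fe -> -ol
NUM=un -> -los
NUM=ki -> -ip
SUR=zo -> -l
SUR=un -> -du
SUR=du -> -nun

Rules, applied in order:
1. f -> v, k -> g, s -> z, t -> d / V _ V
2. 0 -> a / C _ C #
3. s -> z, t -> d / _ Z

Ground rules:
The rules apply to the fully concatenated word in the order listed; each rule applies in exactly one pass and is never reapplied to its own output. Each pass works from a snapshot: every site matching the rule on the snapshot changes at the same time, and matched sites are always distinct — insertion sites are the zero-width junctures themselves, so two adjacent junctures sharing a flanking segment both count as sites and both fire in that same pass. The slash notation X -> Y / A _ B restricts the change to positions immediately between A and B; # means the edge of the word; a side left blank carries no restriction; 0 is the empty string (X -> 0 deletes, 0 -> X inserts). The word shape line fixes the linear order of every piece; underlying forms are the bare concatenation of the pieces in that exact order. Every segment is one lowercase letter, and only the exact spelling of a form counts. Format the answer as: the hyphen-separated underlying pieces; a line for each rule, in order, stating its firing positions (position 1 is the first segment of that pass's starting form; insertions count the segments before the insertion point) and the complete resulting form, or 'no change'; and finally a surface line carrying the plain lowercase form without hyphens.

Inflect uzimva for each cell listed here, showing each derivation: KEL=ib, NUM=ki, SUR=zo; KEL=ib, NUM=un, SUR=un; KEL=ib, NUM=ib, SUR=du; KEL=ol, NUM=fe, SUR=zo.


cell KEL=ib, NUM=ki, SUR=zo:
underlying: uzimva-fok-ip-l
1. f -> v, k -> g, s -> z, t -> d / V _ V: fires at position(s) 7, 9: uzimvavogipl
2. 0 -> a / C _ C #: inserts after position(s) 11: uzimvavogipal
3. s -> z, t -> d / _ Z: no change
surface: uzimvavogipal

cell KEL=ib, NUM=un, SUR=un:
underlying: uzimva-fok-los-du
1. f -> v, k -> g, s -> z, t -> d / V _ V: fires at position(s) 7: uzimvavoklosdu
2. 0 -> a / C _ C #: no change
3. s -> z, t -> d / _ Z: fires at position(s) 12: uzimvavoklozdu
surface: uzimvavoklozdu

cell KEL=ib, NUM=ib, SUR=du:
underlying: uzimva-fok-e-nun
1. f -> v, k -> g, s -> z, t -> d / V _ V: fires at position(s) 7, 9: uzimvavogenun
2. 0 -> a / C _ C #: no change
3. s -> z, t -> d / _ Z: no change
surface: uzimvavogenun

cell KEL=ol, NUM=fe, SUR=zo:
underlying: uzimva-van-ol-l
1. f -> v, k -> g, s -> z, t -> d / V _ V: no change
2. 0 -> a / C _ C #: inserts after position(s) 11: uzimvavanolal
3. s -> z, t -> d / _ Z: no change
surface: uzimvavanolal


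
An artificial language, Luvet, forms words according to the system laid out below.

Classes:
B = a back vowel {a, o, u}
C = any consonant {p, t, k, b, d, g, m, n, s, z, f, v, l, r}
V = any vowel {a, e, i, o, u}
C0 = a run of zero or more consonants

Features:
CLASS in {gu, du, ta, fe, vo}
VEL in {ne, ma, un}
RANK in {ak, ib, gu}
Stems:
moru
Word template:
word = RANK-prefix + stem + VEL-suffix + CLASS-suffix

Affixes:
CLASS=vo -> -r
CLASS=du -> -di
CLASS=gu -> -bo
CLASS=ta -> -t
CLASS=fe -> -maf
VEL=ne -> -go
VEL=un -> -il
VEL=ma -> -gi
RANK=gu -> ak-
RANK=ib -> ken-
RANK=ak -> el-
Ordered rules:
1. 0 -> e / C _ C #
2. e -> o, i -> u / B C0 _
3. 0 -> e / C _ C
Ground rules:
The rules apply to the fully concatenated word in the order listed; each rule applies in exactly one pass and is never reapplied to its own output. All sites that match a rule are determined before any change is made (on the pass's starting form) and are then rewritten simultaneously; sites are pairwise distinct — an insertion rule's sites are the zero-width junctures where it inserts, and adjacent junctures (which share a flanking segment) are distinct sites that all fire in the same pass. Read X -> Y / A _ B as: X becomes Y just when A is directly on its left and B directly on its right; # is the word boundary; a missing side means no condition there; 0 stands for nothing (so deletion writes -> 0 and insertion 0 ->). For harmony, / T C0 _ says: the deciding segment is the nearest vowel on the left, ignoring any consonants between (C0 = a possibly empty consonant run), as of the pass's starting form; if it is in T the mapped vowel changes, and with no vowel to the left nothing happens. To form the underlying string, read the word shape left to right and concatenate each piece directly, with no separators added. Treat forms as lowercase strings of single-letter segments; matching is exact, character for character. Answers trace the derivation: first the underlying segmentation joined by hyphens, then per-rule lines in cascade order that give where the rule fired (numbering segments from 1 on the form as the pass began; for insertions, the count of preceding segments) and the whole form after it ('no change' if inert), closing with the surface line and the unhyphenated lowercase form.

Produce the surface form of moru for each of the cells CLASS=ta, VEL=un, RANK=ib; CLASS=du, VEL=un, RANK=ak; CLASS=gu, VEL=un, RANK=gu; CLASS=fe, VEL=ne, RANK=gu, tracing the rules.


cell CLASS=ta, VEL=un, RANK=ib:
underlying: ken-moru-il-t
1. 0 -> e / C _ C #: inserts after position(s) 9: kenmoruilet
2. e -> o, i -> u / B C0 _: fires at position(s) 8: kenmoruulet
3. 0 -> e / C _ C: inserts after position(s) 3: kenemoruulet
surface: kenemoruulet

cell CLASS=du, VEL=un, RANK=ak:
underlying: el-moru-il-di
1. 0 -> e / C _ C #: no change
2. e -> o, i -> u / B C0 _: fires at position(s) 7: elmoruuldi
3. 0 -> e / C _ C: inserts after position(s) 2, 8: elemoruuledi
surface: elemoruuledi

cell CLASS=gu, VEL=un, RANK=gu:
underlying: ak-moru-il-bo
1. 0 -> e / C _ C #: no change
2. e -> o, i -> u / B C0 _: fires at position(s) 7: akmoruulbo
3. 0 -> e / C _ C: inserts after position(s) 2, 8: akemoruulebo
surface: akemoruulebo

cell CLASS=fe, VEL=ne, RANK=gu:
underlying: ak-moru-go-maf
1. 0 -> e / C _ C #: no change
2. e -> o, i -> u / B C0 _: no change
3. 0 -> e / C _ C: inserts after position(s) 2: akemorugomaf
surface: akemorugomaf


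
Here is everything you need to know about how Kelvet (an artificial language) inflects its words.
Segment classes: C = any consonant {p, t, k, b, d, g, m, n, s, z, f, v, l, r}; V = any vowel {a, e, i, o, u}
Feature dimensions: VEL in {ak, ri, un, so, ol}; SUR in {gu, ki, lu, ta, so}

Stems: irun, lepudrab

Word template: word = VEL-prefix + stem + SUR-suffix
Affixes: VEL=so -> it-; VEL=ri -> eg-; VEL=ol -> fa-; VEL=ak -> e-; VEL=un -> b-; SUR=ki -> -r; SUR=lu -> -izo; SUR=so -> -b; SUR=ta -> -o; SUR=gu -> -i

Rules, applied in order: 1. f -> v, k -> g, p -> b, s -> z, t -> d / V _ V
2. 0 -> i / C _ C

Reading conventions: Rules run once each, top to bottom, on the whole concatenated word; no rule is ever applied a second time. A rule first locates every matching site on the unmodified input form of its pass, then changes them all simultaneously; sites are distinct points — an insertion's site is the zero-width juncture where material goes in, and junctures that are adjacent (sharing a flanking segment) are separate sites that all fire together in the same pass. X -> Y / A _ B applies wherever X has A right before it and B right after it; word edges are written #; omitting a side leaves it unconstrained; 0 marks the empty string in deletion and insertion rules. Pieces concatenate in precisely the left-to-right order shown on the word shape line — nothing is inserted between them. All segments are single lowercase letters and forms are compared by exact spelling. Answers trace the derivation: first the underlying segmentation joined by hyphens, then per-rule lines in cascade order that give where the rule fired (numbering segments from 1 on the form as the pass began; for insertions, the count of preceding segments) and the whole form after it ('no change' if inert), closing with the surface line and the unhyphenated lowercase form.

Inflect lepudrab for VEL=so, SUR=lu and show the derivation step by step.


underlying: it-lepudrab-izo
1. f -> v, k -> g, p -> b, s -> z, t -> d / V _ V: fires at position(s) 5: itlebudrabizo
2. 0 -> i / C _ C: inserts after position(s) 2, 7: itilebudirabizo
surface: itilebudirabizo


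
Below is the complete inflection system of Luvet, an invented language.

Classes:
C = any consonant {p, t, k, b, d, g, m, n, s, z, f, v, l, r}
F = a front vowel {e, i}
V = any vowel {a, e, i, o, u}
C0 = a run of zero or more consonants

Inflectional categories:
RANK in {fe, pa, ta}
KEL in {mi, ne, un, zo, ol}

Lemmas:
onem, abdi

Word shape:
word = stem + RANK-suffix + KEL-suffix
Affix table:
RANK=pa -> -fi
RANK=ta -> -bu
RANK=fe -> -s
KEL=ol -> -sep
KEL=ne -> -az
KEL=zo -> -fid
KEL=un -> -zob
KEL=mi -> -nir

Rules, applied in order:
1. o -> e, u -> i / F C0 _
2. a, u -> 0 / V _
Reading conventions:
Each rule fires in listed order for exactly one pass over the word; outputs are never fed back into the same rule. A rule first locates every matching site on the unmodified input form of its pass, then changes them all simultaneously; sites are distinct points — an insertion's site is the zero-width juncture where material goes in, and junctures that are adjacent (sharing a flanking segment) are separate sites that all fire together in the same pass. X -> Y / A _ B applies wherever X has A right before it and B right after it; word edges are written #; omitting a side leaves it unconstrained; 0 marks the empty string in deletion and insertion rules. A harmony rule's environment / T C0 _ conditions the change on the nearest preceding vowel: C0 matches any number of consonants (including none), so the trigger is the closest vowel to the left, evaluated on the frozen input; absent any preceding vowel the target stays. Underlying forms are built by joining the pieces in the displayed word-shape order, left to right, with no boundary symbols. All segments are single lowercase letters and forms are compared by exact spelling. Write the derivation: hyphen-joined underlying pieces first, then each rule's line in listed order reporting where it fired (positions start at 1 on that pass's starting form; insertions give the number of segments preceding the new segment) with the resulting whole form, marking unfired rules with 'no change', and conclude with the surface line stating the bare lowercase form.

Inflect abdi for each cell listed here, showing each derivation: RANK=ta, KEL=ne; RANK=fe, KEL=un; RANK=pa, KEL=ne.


cell RANK=ta, KEL=ne:
underlying: abdi-bu-az
1. o -> e, u -> i / F C0 _: fires at position(s) 6: abdibiaz
2. a, u -> 0 / V _: fires at position(s) 7: abdibiz
surface: abdibiz

cell RANK=fe, KEL=un:
underlying: abdi-s-zob
1. o -> e, u -> i / F C0 _: fires at position(s) 7: abdiszeb
2. a, u -> 0 / V _: no change
surface: abdiszeb

cell RANK=pa, KEL=ne:
underlying: abdi-fi-az
1. o -> e, u -> i / F C0 _: no change
2. a, u -> 0 / V _: fires at position(s) 7: abdifiz
surface: abdifiz


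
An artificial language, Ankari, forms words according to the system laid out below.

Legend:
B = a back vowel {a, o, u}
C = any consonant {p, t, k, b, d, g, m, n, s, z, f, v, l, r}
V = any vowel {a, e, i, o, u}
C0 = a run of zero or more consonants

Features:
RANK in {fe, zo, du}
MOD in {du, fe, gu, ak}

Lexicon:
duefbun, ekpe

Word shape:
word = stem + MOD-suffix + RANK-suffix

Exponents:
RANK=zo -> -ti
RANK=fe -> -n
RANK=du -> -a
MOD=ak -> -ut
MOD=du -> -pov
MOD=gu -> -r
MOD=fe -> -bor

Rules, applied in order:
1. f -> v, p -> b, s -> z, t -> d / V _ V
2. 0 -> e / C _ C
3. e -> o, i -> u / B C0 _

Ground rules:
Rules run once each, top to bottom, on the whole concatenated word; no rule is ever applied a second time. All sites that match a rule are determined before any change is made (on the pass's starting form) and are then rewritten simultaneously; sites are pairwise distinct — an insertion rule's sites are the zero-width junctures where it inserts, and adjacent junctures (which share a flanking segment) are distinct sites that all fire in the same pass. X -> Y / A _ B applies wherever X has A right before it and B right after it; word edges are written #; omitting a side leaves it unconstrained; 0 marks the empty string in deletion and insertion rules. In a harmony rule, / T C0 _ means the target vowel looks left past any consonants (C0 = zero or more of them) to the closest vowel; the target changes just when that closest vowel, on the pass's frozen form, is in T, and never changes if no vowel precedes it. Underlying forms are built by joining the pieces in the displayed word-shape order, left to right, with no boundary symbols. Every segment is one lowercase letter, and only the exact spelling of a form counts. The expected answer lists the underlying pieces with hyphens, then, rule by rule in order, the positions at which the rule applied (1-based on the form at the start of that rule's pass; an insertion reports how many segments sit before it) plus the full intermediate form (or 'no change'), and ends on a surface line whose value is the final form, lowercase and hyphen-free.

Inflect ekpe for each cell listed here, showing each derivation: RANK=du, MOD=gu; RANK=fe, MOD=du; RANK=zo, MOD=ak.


cell RANK=du, MOD=gu:
underlying: ekpe-r-a
1. f -> v, p -> b, s -> z, t -> d / V _ V: no change
2. 0 -> e / C _ C: inserts after position(s) 2: ekepera
3. e -> o, i -> u / B C0 _: no change
surface: ekepera

cell RANK=fe, MOD=du:
underlying: ekpe-pov-n
1. f -> v, p -> b, s -> z, t -> d / V _ V: fires at position(s) 5: ekpebovn
2. 0 -> e / C _ C: inserts after position(s) 2, 7: ekepeboven
3. e -> o, i -> u / B C0 _: fires at position(s) 9: ekepebovon
surface: ekepebovon

cell RANK=zo, MOD=ak:
underlying: ekpe-ut-ti
1. f -> v, p -> b, s -> z, t -> d / V _ V: no change
2. 0 -> e / C _ C: inserts after position(s) 2, 6: ekepeuteti
3. e -> o, i -> u / B C0 _: fires at position(s) 8: ekepeutoti
surface: ekepeutoti


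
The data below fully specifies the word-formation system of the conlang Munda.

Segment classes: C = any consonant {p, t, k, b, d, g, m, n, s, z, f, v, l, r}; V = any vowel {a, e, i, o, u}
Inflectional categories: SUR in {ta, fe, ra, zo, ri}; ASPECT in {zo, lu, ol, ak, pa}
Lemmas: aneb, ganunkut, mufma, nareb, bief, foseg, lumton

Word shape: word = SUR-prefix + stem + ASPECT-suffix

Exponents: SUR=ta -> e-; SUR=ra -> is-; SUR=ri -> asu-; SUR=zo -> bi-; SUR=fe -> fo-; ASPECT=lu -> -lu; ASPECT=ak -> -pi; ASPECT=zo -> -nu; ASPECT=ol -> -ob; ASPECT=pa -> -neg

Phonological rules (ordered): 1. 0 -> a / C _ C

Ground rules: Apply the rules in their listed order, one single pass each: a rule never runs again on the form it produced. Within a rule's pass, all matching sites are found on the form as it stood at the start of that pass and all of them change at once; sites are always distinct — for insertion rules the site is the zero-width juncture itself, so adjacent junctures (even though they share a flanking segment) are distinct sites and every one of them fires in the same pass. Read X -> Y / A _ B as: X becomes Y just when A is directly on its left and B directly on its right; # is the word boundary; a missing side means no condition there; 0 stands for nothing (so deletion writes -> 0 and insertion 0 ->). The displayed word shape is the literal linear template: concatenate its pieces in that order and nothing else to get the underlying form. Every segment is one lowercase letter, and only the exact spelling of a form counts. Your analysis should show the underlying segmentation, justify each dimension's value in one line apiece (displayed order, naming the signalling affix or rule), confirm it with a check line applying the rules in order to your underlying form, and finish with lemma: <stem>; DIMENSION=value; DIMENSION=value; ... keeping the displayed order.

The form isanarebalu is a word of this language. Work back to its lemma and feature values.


underlying: is-nareb-lu
SUR=ra - signalled by the affix is-
ASPECT=lu - signalled by the affix -lu
check: isnareblu -> isanarebalu
lemma: nareb; SUR=ra; ASPECT=lu


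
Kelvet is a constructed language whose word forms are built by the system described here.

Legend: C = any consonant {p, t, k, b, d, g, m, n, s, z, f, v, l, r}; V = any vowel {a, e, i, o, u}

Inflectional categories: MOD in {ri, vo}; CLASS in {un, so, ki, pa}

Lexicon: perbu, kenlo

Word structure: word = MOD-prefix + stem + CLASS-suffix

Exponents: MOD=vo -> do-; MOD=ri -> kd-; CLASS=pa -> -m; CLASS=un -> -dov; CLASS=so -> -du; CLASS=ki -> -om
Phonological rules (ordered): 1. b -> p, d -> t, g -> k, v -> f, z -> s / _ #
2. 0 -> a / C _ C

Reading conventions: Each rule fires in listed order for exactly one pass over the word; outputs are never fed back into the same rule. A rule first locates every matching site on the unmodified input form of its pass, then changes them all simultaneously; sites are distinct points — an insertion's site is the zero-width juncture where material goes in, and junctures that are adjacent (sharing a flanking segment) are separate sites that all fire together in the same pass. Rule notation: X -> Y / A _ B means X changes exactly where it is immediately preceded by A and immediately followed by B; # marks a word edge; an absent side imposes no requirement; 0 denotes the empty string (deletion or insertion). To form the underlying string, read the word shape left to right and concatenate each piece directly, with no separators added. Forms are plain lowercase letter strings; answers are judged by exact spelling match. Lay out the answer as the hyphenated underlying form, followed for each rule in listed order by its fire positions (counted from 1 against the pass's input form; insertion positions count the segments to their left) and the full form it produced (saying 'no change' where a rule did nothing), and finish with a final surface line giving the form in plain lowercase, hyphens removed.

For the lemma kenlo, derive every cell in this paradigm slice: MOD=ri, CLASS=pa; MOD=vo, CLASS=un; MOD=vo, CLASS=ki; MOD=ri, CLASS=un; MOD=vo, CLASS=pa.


cell MOD=ri, CLASS=pa:
underlying: kd-kenlo-m
1. b -> p, d -> t, g -> k, v -> f, z -> s / _ #: no change
2. 0 -> a / C _ C: inserts after position(s) 1, 2, 5: kadakenalom
surface: kadakenalom

cell MOD=vo, CLASS=un:
underlying: do-kenlo-dov
1. b -> p, d -> t, g -> k, v -> f, z -> s / _ #: fires at position(s) 10: dokenlodof
2. 0 -> a / C _ C: inserts after position(s) 5: dokenalodof
surface: dokenalodof

cell MOD=vo, CLASS=ki:
underlying: do-kenlo-om
1. b -> p, d -> t, g -> k, v -> f, z -> s / _ #: no change
2. 0 -> a / C _ C: inserts after position(s) 5: dokenaloom
surface: dokenaloom

cell MOD=ri, CLASS=un:
underlying: kd-kenlo-dov
1. b -> p, d -> t, g -> k, v -> f, z -> s / _ #: fires at position(s) 10: kdkenlodof
2. 0 -> a / C _ C: inserts after position(s) 1, 2, 5: kadakenalodof
surface: kadakenalodof

cell MOD=vo, CLASS=pa:
underlying: do-kenlo-m
1. b -> p, d -> t, g -> k, v -> f, z -> s / _ #: no change
2. 0 -> a / C _ C: inserts after position(s) 5: dokenalom
surface: dokenalom


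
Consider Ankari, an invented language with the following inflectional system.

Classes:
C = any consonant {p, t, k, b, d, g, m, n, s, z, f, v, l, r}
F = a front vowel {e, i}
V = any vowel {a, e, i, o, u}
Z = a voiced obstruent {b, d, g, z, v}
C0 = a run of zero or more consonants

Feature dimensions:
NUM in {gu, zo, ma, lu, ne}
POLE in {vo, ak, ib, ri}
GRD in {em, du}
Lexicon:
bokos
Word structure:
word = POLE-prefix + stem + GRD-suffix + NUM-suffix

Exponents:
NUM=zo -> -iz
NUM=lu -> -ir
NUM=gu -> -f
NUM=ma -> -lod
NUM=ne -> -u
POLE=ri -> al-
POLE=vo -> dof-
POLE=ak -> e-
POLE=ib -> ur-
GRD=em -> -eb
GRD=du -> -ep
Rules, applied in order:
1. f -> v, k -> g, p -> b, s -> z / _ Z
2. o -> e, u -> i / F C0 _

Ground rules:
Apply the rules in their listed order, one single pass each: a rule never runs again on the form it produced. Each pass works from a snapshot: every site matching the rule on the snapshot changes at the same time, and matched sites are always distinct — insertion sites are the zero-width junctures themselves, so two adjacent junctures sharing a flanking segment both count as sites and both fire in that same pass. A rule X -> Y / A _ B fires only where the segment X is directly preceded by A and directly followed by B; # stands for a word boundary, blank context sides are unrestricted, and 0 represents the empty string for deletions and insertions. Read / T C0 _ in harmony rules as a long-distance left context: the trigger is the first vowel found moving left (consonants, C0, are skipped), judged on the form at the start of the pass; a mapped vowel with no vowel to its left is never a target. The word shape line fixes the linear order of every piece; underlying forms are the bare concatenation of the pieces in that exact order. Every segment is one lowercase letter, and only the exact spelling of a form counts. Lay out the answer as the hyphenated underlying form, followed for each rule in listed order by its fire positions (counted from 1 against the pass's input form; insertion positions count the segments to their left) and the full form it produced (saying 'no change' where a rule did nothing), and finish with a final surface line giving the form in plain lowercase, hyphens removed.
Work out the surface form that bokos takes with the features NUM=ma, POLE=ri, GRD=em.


underlying: al-bokos-eb-lod
1. f -> v, k -> g, p -> b, s -> z / _ Z: no change
2. o -> e, u -> i / F C0 _: fires at position(s) 11: albokosebled
surface: albokosebled
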